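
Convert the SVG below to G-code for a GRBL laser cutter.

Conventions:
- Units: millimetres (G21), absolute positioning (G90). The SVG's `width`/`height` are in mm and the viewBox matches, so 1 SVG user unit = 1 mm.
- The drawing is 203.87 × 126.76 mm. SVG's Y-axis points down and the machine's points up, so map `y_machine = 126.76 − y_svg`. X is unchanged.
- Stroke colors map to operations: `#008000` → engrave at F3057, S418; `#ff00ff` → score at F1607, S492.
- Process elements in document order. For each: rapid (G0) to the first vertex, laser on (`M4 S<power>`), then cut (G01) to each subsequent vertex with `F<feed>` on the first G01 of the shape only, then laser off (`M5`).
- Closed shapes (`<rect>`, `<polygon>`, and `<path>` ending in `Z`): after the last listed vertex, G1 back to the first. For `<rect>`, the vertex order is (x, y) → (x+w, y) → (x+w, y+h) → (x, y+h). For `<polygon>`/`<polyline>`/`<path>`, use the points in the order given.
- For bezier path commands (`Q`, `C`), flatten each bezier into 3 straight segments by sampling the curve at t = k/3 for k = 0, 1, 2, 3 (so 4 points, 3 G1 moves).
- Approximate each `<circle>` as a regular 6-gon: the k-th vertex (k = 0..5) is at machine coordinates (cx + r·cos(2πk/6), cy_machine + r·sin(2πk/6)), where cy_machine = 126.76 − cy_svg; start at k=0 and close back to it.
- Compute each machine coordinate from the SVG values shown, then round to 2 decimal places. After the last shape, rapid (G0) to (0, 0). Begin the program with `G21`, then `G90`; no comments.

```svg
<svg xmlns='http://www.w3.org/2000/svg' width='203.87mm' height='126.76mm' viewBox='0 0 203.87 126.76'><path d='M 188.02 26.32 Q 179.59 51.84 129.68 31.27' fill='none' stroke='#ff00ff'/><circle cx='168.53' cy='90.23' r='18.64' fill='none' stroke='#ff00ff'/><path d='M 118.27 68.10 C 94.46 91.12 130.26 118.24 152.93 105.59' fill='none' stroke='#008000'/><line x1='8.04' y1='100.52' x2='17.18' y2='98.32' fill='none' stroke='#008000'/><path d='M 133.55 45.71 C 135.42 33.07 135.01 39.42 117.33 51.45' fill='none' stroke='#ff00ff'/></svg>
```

G21
G90
G0 X188.02 Y100.44
M4 S492
G01 X177.79 Y88.55 F1607
G01 X158.34 Y86.90
G01 X129.68 Y95.49
M5
G0 X187.17 Y36.53
M4 S492
G01 X177.85 Y52.67 F1607
G01 X159.21 Y52.67
G01 X149.89 Y36.53
G01 X159.21 Y20.39
G01 X177.85 Y20.39
G01 X187.17 Y36.53
M5
G0 X118.27 Y58.66
M4 S418
G01 X111.64 Y35.90 F3057
G01 X128.58 Y20.15
G01 X152.93 Y21.17
M5
G0 X8.04 Y26.24
M4 S418
G01 X17.18 Y28.44 F3057
M5
G0 X133.55 Y81.05
M4 S492
G01 X134.10 Y87.85 F1607
G01 X129.81 Y84.95
G01 X117.33 Y75.31
M5
G0 X0.00 Y0.00

viewBox `0 0 203.87 126.76` with mm width/height → 1 unit = 1 mm. Flip: y_m = 126.76 − y_svg.

**Shape 1** — `<path>` quadratic bezier, stroke `#ff00ff` → score (S492, F1607). Control points (SVG): P0=(188.02,26.32), P1=(179.59,51.84), P2=(129.68,31.27); sampled at t=k/3. Machine vertices: (188.02,100.44) → (177.79,88.55) → (158.34,86.90) → (129.68,95.49). Open path.

**Shape 2** — `<circle>` circle, stroke `#ff00ff` → score (S492, F1607). Machine vertices: (187.17,36.53) → (177.85,52.67) → (159.21,52.67) → (149.89,36.53) → (159.21,20.39) → (177.85,20.39) → (187.17,36.53). Closed: final G1 returns to the first vertex.

**Shape 3** — `<path>` cubic bezier, stroke `#008000` → engrave (S418, F3057). Control points (SVG): P0=(118.27,68.10), P1=(94.46,91.12), P2=(130.26,118.24), P3=(152.93,105.59); sampled at t=k/3. Machine vertices: (118.27,58.66) → (111.64,35.90) → (128.58,20.15) → (152.93,21.17). Open path.

**Shape 4** — `<line>` line segment, stroke `#008000` → engrave (S418, F3057). Machine vertices: (8.04,26.24) → (17.18,28.44). Open path.

**Shape 5** — `<path>` cubic bezier, stroke `#ff00ff` → score (S492, F1607). Control points (SVG): P0=(133.55,45.71), P1=(135.42,33.07), P2=(135.01,39.42), P3=(117.33,51.45); sampled at t=k/3. Machine vertices: (133.55,81.05) → (134.10,87.85) → (129.81,84.95) → (117.33,75.31). Open path.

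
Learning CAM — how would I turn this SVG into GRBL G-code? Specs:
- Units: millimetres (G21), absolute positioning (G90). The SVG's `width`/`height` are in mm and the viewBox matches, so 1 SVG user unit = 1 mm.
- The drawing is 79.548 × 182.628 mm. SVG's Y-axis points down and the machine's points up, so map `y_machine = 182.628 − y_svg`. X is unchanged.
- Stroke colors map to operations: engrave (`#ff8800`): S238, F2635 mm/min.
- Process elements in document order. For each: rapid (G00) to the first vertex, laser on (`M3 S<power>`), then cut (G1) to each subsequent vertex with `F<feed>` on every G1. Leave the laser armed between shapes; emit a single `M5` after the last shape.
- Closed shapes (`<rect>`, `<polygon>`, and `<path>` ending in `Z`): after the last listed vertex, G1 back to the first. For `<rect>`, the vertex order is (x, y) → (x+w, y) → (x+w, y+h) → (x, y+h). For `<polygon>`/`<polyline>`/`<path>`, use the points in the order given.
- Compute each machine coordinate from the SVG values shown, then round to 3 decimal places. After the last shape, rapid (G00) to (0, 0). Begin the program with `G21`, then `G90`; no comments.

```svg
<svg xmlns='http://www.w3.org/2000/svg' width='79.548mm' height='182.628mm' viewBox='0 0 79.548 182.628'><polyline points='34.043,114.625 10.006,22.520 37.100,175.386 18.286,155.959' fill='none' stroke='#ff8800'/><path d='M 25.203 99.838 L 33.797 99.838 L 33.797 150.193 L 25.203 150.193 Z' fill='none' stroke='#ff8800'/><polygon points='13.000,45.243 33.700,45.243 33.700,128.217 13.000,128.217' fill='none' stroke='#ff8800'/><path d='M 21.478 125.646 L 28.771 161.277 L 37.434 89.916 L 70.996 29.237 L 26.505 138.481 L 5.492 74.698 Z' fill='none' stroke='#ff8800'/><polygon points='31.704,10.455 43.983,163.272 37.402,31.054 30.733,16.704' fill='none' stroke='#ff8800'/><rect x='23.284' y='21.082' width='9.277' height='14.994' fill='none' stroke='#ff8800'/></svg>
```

1 u = 1 mm; y_m = 182.628 − y.

[1] `<polyline>` open polyline, #ff8800→engrave S238 F2635: (34.043,68.003) → (10.006,160.108) → (37.100,7.242) → (18.286,26.669)

[2] `<path>` rectangle, #ff8800→engrave S238 F2635: (25.203,82.790) → (33.797,82.790) → (33.797,32.435) → (25.203,32.435) → (25.203,82.790) (closed)

[3] `<polygon>` rectangle, #ff8800→engrave S238 F2635: (13.000,137.385) → (33.700,137.385) → (33.700,54.411) → (13.000,54.411) → (13.000,137.385) (closed)

[4] `<path>` closed polygon, #ff8800→engrave S238 F2635: (21.478,56.982) → (28.771,21.351) → (37.434,92.712) → (70.996,153.391) → (26.505,44.147) → (5.492,107.930) → (21.478,56.982) (closed)

[5] `<polygon>` closed polygon, #ff8800→engrave S238 F2635: (31.704,172.173) → (43.983,19.356) → (37.402,151.574) → (30.733,165.924) → (31.704,172.173) (closed)

[6] `<rect>` rectangle, #ff8800→engrave S238 F2635: (23.284,161.546) → (32.561,161.546) → (32.561,146.552) → (23.284,146.552) → (23.284,161.546) (closed)

G21
G90
G00 X34.043 Y68.003
M3 S238
G1 X10.006 Y160.108 F2635
G1 X37.100 Y7.242 F2635
G1 X18.286 Y26.669 F2635
G00 X25.203 Y82.790
M3 S238
G1 X33.797 Y82.790 F2635
G1 X33.797 Y32.435 F2635
G1 X25.203 Y32.435 F2635
G1 X25.203 Y82.790 F2635
G00 X13.000 Y137.385
M3 S238
G1 X33.700 Y137.385 F2635
G1 X33.700 Y54.411 F2635
G1 X13.000 Y54.411 F2635
G1 X13.000 Y137.385 F2635
G00 X21.478 Y56.982
M3 S238
G1 X28.771 Y21.351 F2635
G1 X37.434 Y92.712 F2635
G1 X70.996 Y153.391 F2635
G1 X26.505 Y44.147 F2635
G1 X5.492 Y107.930 F2635
G1 X21.478 Y56.982 F2635
G00 X31.704 Y172.173
M3 S238
G1 X43.983 Y19.356 F2635
G1 X37.402 Y151.574 F2635
G1 X30.733 Y165.924 F2635
G1 X31.704 Y172.173 F2635
G00 X23.284 Y161.546
M3 S238
G1 X32.561 Y161.546 F2635
G1 X32.561 Y146.552 F2635
G1 X23.284 Y146.552 F2635
G1 X23.284 Y161.546 F2635
M5
G00 X0.000 Y0.000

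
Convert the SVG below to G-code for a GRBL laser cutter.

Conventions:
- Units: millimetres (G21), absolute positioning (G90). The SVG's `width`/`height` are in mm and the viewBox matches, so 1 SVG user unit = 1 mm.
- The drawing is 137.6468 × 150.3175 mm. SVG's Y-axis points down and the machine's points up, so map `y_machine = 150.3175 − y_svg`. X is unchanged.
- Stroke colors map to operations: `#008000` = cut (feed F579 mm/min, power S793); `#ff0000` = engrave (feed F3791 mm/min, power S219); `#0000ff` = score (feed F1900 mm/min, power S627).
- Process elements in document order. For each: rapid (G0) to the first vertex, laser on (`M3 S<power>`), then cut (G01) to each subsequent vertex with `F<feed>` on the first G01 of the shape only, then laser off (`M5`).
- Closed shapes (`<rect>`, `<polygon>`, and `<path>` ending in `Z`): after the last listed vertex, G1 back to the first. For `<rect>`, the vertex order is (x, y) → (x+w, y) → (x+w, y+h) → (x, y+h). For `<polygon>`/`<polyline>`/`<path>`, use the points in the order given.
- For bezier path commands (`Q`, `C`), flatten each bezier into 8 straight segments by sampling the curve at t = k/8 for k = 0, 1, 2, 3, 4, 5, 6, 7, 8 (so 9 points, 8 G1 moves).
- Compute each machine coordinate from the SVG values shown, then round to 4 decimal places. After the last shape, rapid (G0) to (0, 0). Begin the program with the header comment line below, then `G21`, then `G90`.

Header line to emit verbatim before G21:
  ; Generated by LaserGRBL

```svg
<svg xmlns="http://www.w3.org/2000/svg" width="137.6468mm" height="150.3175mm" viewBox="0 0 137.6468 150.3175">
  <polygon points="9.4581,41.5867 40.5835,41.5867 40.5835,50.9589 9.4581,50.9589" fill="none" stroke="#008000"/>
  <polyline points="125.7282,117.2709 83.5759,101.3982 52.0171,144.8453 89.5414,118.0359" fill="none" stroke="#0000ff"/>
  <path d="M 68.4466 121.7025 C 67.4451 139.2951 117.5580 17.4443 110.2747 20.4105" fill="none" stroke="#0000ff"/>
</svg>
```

; Generated by LaserGRBL
G21
G90
G0 X9.4581 Y108.7308
M3 S793
G01 X40.5835 Y108.7308 F579
G01 X40.5835 Y99.3586
G01 X9.4581 Y99.3586
G01 X9.4581 Y108.7308
M5
G0 X125.7282 Y33.0466
M3 S627
G01 X83.5759 Y48.9193 F1900
G01 X52.0171 Y5.4722
G01 X89.5414 Y32.2816
M5
G0 X68.4466 Y28.6150
M3 S627
G01 X70.2551 Y28.0381 F1900
G01 X75.5839 Y37.4371
G01 X83.1616 Y53.7154
G01 X91.7163 Y73.7761
G01 X99.9766 Y94.5224
G01 X106.6709 Y112.8575
G01 X110.5274 Y125.6847
G01 X110.2747 Y129.9070
M5
G0 X0.0000 Y0.0000

viewBox `0 0 137.6468 150.3175` with mm width/height → 1 unit = 1 mm. Flip: y_m = 150.3175 − y_svg.

**Shape 1** — `<polygon>` rectangle, stroke `#008000` → cut (S793, F579). Machine vertices: (9.4581,108.7308) → (40.5835,108.7308) → (40.5835,99.3586) → (9.4581,99.3586) → (9.4581,108.7308). Closed: final G1 returns to the first vertex.

**Shape 2** — `<polyline>` open polyline, stroke `#0000ff` → score (S627, F1900). Machine vertices: (125.7282,33.0466) → (83.5759,48.9193) → (52.0171,5.4722) → (89.5414,32.2816). Open path.

**Shape 3** — `<path>` cubic bezier, stroke `#0000ff` → score (S627, F1900). Control points (SVG): P0=(68.4466,121.7025), P1=(67.4451,139.2951), P2=(117.5580,17.4443), P3=(110.2747,20.4105); sampled at t=k/8. Machine vertices: (68.4466,28.6150) → (70.2551,28.0381) → (75.5839,37.4371) → (83.1616,53.7154) → (91.7163,73.7761) → (99.9766,94.5224) → (106.6709,112.8575) → (110.5274,125.6847) → (110.2747,129.9070). Open path.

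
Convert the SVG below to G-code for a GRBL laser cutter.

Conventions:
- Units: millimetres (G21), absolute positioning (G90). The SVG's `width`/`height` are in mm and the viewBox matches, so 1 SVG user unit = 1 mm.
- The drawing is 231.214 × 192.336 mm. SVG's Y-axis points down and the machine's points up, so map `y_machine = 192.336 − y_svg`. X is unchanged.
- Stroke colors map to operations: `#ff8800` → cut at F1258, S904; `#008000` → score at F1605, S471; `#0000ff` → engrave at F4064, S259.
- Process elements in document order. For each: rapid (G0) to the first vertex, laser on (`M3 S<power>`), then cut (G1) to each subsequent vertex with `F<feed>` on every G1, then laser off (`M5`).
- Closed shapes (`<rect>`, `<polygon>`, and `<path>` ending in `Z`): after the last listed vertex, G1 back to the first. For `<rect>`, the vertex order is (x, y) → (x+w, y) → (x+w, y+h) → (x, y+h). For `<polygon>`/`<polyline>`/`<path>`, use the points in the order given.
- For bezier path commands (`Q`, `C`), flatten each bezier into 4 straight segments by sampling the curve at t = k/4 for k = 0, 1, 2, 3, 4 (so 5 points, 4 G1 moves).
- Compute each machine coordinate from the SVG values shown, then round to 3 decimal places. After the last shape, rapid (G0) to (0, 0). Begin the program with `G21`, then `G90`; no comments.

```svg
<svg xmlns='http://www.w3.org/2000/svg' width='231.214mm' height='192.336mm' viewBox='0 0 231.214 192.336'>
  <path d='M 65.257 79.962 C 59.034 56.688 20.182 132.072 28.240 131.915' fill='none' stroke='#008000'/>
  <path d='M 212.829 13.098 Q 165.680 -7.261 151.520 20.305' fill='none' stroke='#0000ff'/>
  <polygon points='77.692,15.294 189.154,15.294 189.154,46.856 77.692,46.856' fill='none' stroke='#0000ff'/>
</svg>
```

G21
G90
G0 X65.257 Y112.374
M3 S471
G1 X55.715 Y114.053 F1605
G1 X41.393 Y95.066 F1605
G1 X29.749 Y71.745 F1605
G1 X28.240 Y60.421 F1605
M5
G0 X212.829 Y179.238
M3 S259
G1 X191.316 Y186.422 F4064
G1 X173.927 Y187.616 F4064
G1 X160.662 Y182.819 F4064
G1 X151.520 Y172.031 F4064
M5
G0 X77.692 Y177.042
M3 S259
G1 X189.154 Y177.042 F4064
G1 X189.154 Y145.480 F4064
G1 X77.692 Y145.480 F4064
G1 X77.692 Y177.042 F4064
M5
G0 X0.000 Y0.000

Since the viewBox matches the mm dimensions, user units are millimetres directly. The only transform is the Y-flip y_m = 192.336 − y_svg.

Shape 1 is a cubic bezier drawn with `<path>`. Its stroke #008000 means score at S471, F1605. After flipping Y the toolpath is (65.257,112.374) → (55.715,114.053) → (41.393,95.066) → (29.749,71.745) → (28.240,60.421).

Shape 2 is a quadratic bezier drawn with `<path>`. Its stroke #0000ff means engrave at S259, F4064. After flipping Y the toolpath is (212.829,179.238) → (191.316,186.422) → (173.927,187.616) → (160.662,182.819) → (151.520,172.031).

Shape 3 is a rectangle drawn with `<polygon>`. Its stroke #0000ff means engrave at S259, F4064. After flipping Y the toolpath is (77.692,177.042) → (189.154,177.042) → (189.154,145.480) → (77.692,145.480) → (77.692,177.042), returning to the start.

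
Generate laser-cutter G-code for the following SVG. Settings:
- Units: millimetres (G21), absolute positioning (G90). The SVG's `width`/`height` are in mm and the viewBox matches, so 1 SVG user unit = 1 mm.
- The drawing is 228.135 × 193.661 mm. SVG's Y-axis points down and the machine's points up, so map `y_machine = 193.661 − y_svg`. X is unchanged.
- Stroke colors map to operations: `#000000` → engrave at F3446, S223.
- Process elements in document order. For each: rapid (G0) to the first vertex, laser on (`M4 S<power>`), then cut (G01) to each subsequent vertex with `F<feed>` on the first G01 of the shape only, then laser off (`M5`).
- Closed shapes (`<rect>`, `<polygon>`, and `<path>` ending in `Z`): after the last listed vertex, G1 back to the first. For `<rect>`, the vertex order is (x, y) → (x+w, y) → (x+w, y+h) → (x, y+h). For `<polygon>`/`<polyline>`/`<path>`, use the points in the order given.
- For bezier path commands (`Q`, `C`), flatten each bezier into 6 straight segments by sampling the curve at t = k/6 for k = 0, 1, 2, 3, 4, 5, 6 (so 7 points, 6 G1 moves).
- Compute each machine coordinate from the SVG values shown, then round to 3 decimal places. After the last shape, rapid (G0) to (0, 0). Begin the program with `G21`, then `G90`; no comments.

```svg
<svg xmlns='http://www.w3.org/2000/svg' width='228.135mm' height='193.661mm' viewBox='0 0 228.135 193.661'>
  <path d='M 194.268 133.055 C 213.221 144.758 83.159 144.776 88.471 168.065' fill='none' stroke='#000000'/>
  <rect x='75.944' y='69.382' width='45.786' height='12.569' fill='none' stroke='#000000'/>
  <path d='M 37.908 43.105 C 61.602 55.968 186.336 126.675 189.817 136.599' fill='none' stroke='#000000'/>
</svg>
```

viewBox `0 0 228.135 193.661` with mm width/height → 1 unit = 1 mm. Flip: y_m = 193.661 − y_svg.

**Shape 1** — `<path>` cubic bezier, stroke `#000000` → engrave (S223, F3446). Control points (SVG): P0=(194.268,133.055), P1=(213.221,144.758), P2=(83.159,144.776), P3=(88.471,168.065); sampled at t=k/6. Machine vertices: (194.268,60.606) → (192.643,55.566) → (174.082,51.503) → (146.485,47.446) → (117.751,42.423) → (95.780,35.463) → (88.471,25.596). Open path.

**Shape 2** — `<rect>` rectangle, stroke `#000000` → engrave (S223, F3446). Machine vertices: (75.944,124.279) → (121.730,124.279) → (121.730,111.710) → (75.944,111.710) → (75.944,124.279). Closed: final G1 returns to the first vertex.

**Shape 3** — `<path>` cubic bezier, stroke `#000000` → engrave (S223, F3446). Control points (SVG): P0=(37.908,43.105), P1=(61.602,55.968), P2=(186.336,126.675), P3=(189.817,136.599); sampled at t=k/6. Machine vertices: (37.908,150.556) → (57.146,139.853) → (87.049,122.805) → (121.442,102.707) → (154.151,82.853) → (179.001,66.540) → (189.817,57.062). Open path.

G21
G90
G0 X194.268 Y60.606
M4 S223
G01 X192.643 Y55.566 F3446
G01 X174.082 Y51.503
G01 X146.485 Y47.446
G01 X117.751 Y42.423
G01 X95.780 Y35.463
G01 X88.471 Y25.596
M5
G0 X75.944 Y124.279
M4 S223
G01 X121.730 Y124.279 F3446
G01 X121.730 Y111.710
G01 X75.944 Y111.710
G01 X75.944 Y124.279
M5
G0 X37.908 Y150.556
M4 S223
G01 X57.146 Y139.853 F3446
G01 X87.049 Y122.805
G01 X121.442 Y102.707
G01 X154.151 Y82.853
G01 X179.001 Y66.540
G01 X189.817 Y57.062
M5
G0 X0.000 Y0.000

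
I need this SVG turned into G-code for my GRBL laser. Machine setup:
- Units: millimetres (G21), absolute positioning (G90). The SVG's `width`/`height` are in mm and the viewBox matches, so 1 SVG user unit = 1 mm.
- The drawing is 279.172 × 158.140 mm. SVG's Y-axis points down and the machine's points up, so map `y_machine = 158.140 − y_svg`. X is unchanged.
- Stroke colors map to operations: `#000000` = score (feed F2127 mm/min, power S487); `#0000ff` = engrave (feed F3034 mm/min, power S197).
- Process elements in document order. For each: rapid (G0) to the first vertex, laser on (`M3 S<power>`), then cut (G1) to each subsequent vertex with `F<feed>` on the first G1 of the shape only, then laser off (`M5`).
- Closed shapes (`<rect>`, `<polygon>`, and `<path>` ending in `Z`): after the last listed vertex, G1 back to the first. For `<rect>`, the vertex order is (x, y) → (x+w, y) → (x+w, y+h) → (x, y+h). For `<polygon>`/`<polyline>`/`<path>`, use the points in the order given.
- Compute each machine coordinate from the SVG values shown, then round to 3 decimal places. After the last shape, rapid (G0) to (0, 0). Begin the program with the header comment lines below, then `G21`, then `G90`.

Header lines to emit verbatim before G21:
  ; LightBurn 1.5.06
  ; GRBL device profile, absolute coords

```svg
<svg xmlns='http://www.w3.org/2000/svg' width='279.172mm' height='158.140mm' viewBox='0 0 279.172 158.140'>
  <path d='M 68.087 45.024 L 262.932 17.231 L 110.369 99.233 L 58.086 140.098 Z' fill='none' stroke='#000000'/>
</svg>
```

; LightBurn 1.5.06
; GRBL device profile, absolute coords
G21
G90
G0 X68.087 Y113.116
M3 S487
G1 X262.932 Y140.909 F2127
G1 X110.369 Y58.907
G1 X58.086 Y18.042
G1 X68.087 Y113.116
M5
G0 X0.000 Y0.000

viewBox `0 0 279.172 158.140` with mm width/height → 1 unit = 1 mm. Flip: y_m = 158.140 − y_svg.

**Shape 1** — `<path>` closed polygon, stroke `#000000` → score (S487, F2127). Machine vertices: (68.087,113.116) → (262.932,140.909) → (110.369,58.907) → (58.086,18.042) → (68.087,113.116). Closed: final G1 returns to the first vertex.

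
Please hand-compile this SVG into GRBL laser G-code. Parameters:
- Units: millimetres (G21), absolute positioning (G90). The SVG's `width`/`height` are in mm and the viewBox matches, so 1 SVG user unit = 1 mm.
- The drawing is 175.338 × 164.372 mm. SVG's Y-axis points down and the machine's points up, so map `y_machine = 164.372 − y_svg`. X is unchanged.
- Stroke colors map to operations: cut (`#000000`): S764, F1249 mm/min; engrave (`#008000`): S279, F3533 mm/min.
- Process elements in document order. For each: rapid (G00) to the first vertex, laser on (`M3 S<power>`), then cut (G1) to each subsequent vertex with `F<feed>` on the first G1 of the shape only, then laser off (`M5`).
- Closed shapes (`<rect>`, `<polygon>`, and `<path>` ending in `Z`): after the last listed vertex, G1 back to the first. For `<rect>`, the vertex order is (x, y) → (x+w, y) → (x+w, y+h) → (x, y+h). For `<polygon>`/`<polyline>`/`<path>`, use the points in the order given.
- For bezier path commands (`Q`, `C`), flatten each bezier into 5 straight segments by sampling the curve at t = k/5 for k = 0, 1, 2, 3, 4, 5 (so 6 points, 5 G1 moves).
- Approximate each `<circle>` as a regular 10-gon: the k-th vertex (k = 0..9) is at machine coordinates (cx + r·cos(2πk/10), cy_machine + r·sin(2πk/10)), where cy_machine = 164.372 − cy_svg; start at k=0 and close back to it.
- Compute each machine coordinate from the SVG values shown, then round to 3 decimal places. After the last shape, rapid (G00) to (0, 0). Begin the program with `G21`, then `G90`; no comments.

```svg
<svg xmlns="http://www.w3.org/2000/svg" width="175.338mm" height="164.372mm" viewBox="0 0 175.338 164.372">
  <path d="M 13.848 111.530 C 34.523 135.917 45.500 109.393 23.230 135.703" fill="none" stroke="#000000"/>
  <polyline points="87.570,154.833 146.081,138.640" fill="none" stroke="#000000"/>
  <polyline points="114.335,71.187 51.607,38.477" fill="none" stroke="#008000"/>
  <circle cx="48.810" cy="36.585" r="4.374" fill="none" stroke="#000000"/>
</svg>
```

G21
G90
G00 X13.848 Y52.842
M3 S764
G1 X24.901 Y43.489 F1249
G1 X32.496 Y41.375
G1 X35.503 Y41.520
G1 X32.791 Y38.945
G1 X23.230 Y28.669
M5
G00 X87.570 Y9.539
M3 S764
G1 X146.081 Y25.732 F1249
M5
G00 X114.335 Y93.185
M3 S279
G1 X51.607 Y125.895 F3533
M5
G00 X53.184 Y127.787
M3 S764
G1 X52.349 Y130.358 F1249
G1 X50.162 Y131.947
G1 X47.458 Y131.947
G1 X45.271 Y130.358
G1 X44.436 Y127.787
G1 X45.271 Y125.216
G1 X47.458 Y123.627
G1 X50.162 Y123.627
G1 X52.349 Y125.216
G1 X53.184 Y127.787
M5
G00 X0.000 Y0.000

Since the viewBox matches the mm dimensions, user units are millimetres directly. The only transform is the Y-flip y_m = 164.372 − y_svg.

Shape 1 is a cubic bezier drawn with `<path>`. Its stroke #000000 means cut at S764, F1249. After flipping Y the toolpath is (13.848,52.842) → (24.901,43.489) → (32.496,41.375) → (35.503,41.520) → (32.791,38.945) → (23.230,28.669).

Shape 2 is a line segment drawn with `<polyline>`. Its stroke #000000 means cut at S764, F1249. After flipping Y the toolpath is (87.570,9.539) → (146.081,25.732).

Shape 3 is a line segment drawn with `<polyline>`. Its stroke #008000 means engrave at S279, F3533. After flipping Y the toolpath is (114.335,93.185) → (51.607,125.895).

Shape 4 is a circle drawn with `<circle>`. Its stroke #000000 means cut at S764, F1249. After flipping Y the toolpath is (53.184,127.787) → (52.349,130.358) → (50.162,131.947) → (47.458,131.947) → (45.271,130.358) → (44.436,127.787) → (45.271,125.216) → (47.458,123.627) → (50.162,123.627) → (52.349,125.216) → (53.184,127.787), returning to the start.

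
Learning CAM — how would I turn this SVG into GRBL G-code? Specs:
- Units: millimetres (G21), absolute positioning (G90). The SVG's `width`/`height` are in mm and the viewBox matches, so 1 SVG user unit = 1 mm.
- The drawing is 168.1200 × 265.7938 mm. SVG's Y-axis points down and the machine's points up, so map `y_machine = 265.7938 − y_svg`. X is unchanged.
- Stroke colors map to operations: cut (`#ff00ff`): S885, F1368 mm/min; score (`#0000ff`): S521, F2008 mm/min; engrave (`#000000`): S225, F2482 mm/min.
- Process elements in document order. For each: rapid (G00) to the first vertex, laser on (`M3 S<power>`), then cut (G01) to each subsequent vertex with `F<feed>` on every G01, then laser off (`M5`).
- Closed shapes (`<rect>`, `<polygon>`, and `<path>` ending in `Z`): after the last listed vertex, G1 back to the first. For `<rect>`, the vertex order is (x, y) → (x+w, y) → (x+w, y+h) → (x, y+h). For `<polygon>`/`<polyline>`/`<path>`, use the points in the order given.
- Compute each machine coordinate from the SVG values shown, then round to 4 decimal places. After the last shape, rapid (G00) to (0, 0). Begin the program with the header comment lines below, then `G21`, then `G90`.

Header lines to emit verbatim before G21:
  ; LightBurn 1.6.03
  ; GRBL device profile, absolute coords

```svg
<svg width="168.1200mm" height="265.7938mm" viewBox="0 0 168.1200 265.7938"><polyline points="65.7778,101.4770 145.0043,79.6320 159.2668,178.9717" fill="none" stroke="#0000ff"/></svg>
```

viewBox `0 0 168.1200 265.7938` with mm width/height → 1 unit = 1 mm. Flip: y_m = 265.7938 − y_svg.

**Shape 1** — `<polyline>` open polyline, stroke `#0000ff` → score (S521, F2008). Machine vertices: (65.7778,164.3168) → (145.0043,186.1618) → (159.2668,86.8221). Open path.

; LightBurn 1.6.03
; GRBL device profile, absolute coords
G21
G90
G00 X65.7778 Y164.3168
M3 S521
G01 X145.0043 Y186.1618 F2008
G01 X159.2668 Y86.8221 F2008
M5
G00 X0.0000 Y0.0000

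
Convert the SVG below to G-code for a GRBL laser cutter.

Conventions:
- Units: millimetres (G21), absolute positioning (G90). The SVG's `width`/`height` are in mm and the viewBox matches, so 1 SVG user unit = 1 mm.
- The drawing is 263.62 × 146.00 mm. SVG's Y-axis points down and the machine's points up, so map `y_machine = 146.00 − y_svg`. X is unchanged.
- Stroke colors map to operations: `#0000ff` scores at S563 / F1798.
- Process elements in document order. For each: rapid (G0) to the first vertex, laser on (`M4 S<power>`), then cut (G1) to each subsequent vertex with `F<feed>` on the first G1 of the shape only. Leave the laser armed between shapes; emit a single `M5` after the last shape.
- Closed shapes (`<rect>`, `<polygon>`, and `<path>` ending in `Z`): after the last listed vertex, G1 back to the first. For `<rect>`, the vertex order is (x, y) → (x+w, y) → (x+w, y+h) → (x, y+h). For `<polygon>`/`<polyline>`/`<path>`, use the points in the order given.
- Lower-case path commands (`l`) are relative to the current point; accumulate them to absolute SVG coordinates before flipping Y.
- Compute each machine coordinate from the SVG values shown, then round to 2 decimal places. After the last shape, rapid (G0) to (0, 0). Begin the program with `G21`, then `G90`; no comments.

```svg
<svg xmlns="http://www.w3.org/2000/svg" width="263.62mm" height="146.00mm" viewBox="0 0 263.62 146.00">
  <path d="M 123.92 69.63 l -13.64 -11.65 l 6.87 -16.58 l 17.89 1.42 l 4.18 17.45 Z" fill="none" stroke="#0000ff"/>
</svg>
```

G21
G90
G0 X123.92 Y76.37
M4 S563
G1 X110.28 Y88.02 F1798
G1 X117.15 Y104.60
G1 X135.04 Y103.18
G1 X139.22 Y85.73
G1 X123.92 Y76.37
M5
G0 X0.00 Y0.00

Since the viewBox matches the mm dimensions, user units are millimetres directly. The only transform is the Y-flip y_m = 146.00 − y_svg.

Shape 1 is a regular polygon drawn with `<path>`. Its stroke #0000ff means score at S563, F1798. After flipping Y the toolpath is (123.92,76.37) → (110.28,88.02) → (117.15,104.60) → (135.04,103.18) → (139.22,85.73) → (123.92,76.37), returning to the start.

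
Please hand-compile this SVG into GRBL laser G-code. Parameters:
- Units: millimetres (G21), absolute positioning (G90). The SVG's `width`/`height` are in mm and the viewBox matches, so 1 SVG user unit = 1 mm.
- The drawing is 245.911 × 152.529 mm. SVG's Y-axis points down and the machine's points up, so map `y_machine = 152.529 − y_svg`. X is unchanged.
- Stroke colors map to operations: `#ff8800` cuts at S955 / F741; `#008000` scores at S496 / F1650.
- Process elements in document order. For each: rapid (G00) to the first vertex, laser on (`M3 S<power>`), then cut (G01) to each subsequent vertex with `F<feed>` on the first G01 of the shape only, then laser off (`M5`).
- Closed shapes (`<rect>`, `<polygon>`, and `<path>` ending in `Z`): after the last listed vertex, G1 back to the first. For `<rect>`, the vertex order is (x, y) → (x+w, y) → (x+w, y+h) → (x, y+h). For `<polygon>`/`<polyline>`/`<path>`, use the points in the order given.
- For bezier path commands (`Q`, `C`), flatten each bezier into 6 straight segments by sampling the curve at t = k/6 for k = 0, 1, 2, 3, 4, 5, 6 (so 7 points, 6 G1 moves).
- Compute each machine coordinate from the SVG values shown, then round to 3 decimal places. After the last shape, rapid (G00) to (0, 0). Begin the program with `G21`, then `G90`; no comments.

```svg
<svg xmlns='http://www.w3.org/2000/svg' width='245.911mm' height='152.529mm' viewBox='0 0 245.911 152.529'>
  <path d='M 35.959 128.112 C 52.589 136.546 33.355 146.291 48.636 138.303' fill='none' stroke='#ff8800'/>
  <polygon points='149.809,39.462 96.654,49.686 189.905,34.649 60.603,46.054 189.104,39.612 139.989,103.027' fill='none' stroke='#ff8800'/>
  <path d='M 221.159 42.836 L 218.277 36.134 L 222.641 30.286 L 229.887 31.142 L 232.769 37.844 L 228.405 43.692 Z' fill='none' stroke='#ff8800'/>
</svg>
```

G21
G90
G00 X35.959 Y24.417
M3 S955
G01 X41.611 Y20.179 F741
G01 X43.241 Y16.251
G01 X42.803 Y13.163
G01 X42.253 Y11.444
G01 X43.546 Y11.622
G01 X48.636 Y14.226
M5
G00 X149.809 Y113.067
M3 S955
G01 X96.654 Y102.843 F741
G01 X189.905 Y117.880
G01 X60.603 Y106.475
G01 X189.104 Y112.917
G01 X139.989 Y49.502
G01 X149.809 Y113.067
M5
G00 X221.159 Y109.693
M3 S955
G01 X218.277 Y116.395 F741
G01 X222.641 Y122.243
G01 X229.887 Y121.387
G01 X232.769 Y114.685
G01 X228.405 Y108.837
G01 X221.159 Y109.693
M5
G00 X0.000 Y0.000

Since the viewBox matches the mm dimensions, user units are millimetres directly. The only transform is the Y-flip y_m = 152.529 − y_svg.

Shape 1 is a cubic bezier drawn with `<path>`. Its stroke #ff8800 means cut at S955, F741. After flipping Y the toolpath is (35.959,24.417) → (41.611,20.179) → (43.241,16.251) → (42.803,13.163) → (42.253,11.444) → (43.546,11.622) → (48.636,14.226).

Shape 2 is a closed polygon drawn with `<polygon>`. Its stroke #ff8800 means cut at S955, F741. After flipping Y the toolpath is (149.809,113.067) → (96.654,102.843) → (189.905,117.880) → (60.603,106.475) → (189.104,112.917) → (139.989,49.502) → (149.809,113.067), returning to the start.

Shape 3 is a regular polygon drawn with `<path>`. Its stroke #ff8800 means cut at S955, F741. After flipping Y the toolpath is (221.159,109.693) → (218.277,116.395) → (222.641,122.243) → (229.887,121.387) → (232.769,114.685) → (228.405,108.837) → (221.159,109.693), returning to the start.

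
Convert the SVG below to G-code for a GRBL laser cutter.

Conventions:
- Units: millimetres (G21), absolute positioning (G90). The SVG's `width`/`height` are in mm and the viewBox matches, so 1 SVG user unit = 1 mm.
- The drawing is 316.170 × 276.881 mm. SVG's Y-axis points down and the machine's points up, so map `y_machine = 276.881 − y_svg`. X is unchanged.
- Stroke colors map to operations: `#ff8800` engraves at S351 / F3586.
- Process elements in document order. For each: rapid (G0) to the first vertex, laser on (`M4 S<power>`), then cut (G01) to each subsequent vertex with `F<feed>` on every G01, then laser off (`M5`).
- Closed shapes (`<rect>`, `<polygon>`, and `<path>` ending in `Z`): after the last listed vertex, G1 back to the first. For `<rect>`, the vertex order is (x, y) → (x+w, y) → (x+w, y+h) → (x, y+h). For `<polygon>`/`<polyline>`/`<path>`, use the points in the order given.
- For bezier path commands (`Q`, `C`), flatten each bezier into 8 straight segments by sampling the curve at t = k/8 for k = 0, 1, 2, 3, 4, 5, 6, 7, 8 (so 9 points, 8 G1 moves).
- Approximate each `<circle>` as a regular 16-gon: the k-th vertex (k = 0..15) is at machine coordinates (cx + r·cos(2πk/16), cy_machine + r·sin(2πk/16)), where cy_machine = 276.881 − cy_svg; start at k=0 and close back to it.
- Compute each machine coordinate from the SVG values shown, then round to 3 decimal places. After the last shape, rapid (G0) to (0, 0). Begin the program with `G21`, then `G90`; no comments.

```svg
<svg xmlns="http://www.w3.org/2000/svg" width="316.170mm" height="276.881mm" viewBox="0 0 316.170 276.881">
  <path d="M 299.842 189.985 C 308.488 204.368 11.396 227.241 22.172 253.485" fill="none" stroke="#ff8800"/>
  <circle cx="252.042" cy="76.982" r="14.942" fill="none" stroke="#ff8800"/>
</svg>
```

G21
G90
G0 X299.842 Y86.896
M4 S351
G01 X289.951 Y81.114 F3586
G01 X258.588 Y74.597 F3586
G01 X212.944 Y67.403 F3586
G01 X160.208 Y59.594 F3586
G01 X107.573 Y51.228 F3586
G01 X62.228 Y42.367 F3586
G01 X31.364 Y33.069 F3586
G01 X22.172 Y23.396 F3586
M5
G0 X266.984 Y199.899
M4 S351
G01 X265.847 Y205.617 F3586
G01 X262.608 Y210.465 F3586
G01 X257.760 Y213.704 F3586
G01 X252.042 Y214.841 F3586
G01 X246.324 Y213.704 F3586
G01 X241.476 Y210.465 F3586
G01 X238.237 Y205.617 F3586
G01 X237.100 Y199.899 F3586
G01 X238.237 Y194.181 F3586
G01 X241.476 Y189.333 F3586
G01 X246.324 Y186.094 F3586
G01 X252.042 Y184.957 F3586
G01 X257.760 Y186.094 F3586
G01 X262.608 Y189.333 F3586
G01 X265.847 Y194.181 F3586
G01 X266.984 Y199.899 F3586
M5
G0 X0.000 Y0.000

Since the viewBox matches the mm dimensions, user units are millimetres directly. The only transform is the Y-flip y_m = 276.881 − y_svg.

Shape 1 is a cubic bezier drawn with `<path>`. Its stroke #ff8800 means engrave at S351, F3586. After flipping Y the toolpath is (299.842,86.896) → (289.951,81.114) → (258.588,74.597) → (212.944,67.403) → (160.208,59.594) → (107.573,51.228) → (62.228,42.367) → (31.364,33.069) → (22.172,23.396).

Shape 2 is a circle drawn with `<circle>`. Its stroke #ff8800 means engrave at S351, F3586. After flipping Y the toolpath is (266.984,199.899) → (265.847,205.617) → (262.608,210.465) → (257.760,213.704) → (252.042,214.841) → (246.324,213.704) → (241.476,210.465) → (238.237,205.617) → (237.100,199.899) → (238.237,194.181) → (241.476,189.333) → (246.324,186.094) → (252.042,184.957) → (257.760,186.094) → (262.608,189.333) → (265.847,194.181) → (266.984,199.899), returning to the start.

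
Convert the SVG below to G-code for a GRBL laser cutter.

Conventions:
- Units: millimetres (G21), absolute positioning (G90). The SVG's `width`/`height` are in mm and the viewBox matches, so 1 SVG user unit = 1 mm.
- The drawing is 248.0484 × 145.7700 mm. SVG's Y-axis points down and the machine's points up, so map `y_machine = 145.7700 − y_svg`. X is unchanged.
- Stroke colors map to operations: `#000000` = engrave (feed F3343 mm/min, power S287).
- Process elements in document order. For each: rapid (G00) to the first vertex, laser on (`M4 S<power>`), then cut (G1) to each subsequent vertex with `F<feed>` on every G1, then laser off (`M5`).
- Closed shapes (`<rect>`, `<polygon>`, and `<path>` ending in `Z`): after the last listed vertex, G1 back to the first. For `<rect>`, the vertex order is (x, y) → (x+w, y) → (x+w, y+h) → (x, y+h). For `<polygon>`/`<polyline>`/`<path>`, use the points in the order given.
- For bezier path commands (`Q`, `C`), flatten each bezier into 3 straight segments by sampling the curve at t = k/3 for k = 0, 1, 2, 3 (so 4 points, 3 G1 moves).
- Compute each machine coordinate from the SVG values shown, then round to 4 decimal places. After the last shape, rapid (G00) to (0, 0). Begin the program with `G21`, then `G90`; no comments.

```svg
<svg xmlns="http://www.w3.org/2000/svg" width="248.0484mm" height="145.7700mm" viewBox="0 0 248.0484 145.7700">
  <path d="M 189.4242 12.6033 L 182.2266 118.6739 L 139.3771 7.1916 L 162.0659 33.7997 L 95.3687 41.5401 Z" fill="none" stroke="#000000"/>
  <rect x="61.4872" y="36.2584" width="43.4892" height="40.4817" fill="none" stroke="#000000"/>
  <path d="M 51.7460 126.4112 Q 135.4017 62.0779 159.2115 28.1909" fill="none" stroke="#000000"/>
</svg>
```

viewBox `0 0 248.0484 145.7700` with mm width/height → 1 unit = 1 mm. Flip: y_m = 145.7700 − y_svg.

**Shape 1** — `<path>` closed polygon, stroke `#000000` → engrave (S287, F3343). Machine vertices: (189.4242,133.1667) → (182.2266,27.0961) → (139.3771,138.5784) → (162.0659,111.9703) → (95.3687,104.2299) → (189.4242,133.1667). Closed: final G1 returns to the first vertex.

**Shape 2** — `<rect>` rectangle, stroke `#000000` → engrave (S287, F3343). Machine vertices: (61.4872,109.5116) → (104.9764,109.5116) → (104.9764,69.0299) → (61.4872,69.0299) → (61.4872,109.5116). Closed: final G1 returns to the first vertex.

**Shape 3** — `<path>` quadratic bezier, stroke `#000000` → engrave (S287, F3343). Control points (SVG): P0=(51.7460,126.4112), P1=(135.4017,62.0779), P2=(159.2115,28.1909); sampled at t=k/3. Machine vertices: (51.7460,19.3588) → (100.8669,58.8647) → (136.6888,91.6048) → (159.2115,117.5791). Open path.

G21
G90
G00 X189.4242 Y133.1667
M4 S287
G1 X182.2266 Y27.0961 F3343
G1 X139.3771 Y138.5784 F3343
G1 X162.0659 Y111.9703 F3343
G1 X95.3687 Y104.2299 F3343
G1 X189.4242 Y133.1667 F3343
M5
G00 X61.4872 Y109.5116
M4 S287
G1 X104.9764 Y109.5116 F3343
G1 X104.9764 Y69.0299 F3343
G1 X61.4872 Y69.0299 F3343
G1 X61.4872 Y109.5116 F3343
M5
G00 X51.7460 Y19.3588
M4 S287
G1 X100.8669 Y58.8647 F3343
G1 X136.6888 Y91.6048 F3343
G1 X159.2115 Y117.5791 F3343
M5
G00 X0.0000 Y0.0000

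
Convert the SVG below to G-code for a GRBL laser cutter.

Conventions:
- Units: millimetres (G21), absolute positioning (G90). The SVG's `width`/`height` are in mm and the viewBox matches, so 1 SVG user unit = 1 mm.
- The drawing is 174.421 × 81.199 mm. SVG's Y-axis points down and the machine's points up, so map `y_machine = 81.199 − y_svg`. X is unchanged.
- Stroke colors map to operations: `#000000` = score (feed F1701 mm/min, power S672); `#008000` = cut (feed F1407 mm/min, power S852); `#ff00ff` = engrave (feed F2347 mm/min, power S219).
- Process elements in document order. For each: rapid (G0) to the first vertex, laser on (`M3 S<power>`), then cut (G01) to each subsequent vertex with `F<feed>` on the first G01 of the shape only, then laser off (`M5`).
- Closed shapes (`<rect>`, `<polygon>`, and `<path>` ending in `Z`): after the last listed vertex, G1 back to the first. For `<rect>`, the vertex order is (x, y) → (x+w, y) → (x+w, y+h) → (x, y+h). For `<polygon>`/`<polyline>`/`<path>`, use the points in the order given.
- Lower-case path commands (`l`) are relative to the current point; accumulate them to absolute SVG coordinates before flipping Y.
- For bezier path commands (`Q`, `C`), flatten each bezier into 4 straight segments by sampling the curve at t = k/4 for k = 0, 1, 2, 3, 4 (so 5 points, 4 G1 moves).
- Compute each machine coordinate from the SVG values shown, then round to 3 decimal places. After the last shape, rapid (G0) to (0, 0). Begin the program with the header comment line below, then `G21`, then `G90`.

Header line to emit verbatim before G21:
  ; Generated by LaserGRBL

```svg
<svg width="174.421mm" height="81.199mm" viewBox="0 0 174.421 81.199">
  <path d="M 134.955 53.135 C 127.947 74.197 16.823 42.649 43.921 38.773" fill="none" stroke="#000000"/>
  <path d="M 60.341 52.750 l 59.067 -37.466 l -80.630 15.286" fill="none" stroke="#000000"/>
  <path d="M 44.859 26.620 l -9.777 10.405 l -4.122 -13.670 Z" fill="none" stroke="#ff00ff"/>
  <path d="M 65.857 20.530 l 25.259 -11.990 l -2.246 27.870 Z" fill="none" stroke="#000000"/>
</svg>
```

; Generated by LaserGRBL
G21
G90
G0 X134.955 Y28.064
M3 S672
G01 X113.964 Y20.877 F1701
G01 X76.648 Y25.893
G01 X45.728 Y35.585
G01 X43.921 Y42.426
M5
G0 X60.341 Y28.449
M3 S672
G01 X119.408 Y65.915 F1701
G01 X38.778 Y50.629
M5
G0 X44.859 Y54.579
M3 S219
G01 X35.082 Y44.174 F2347
G01 X30.960 Y57.844
G01 X44.859 Y54.579
M5
G0 X65.857 Y60.669
M3 S672
G01 X91.116 Y72.659 F1701
G01 X88.870 Y44.789
G01 X65.857 Y60.669
M5
G0 X0.000 Y0.000

Since the viewBox matches the mm dimensions, user units are millimetres directly. The only transform is the Y-flip y_m = 81.199 − y_svg.

Shape 1 is a cubic bezier drawn with `<path>`. Its stroke #000000 means score at S672, F1701. After flipping Y the toolpath is (134.955,28.064) → (113.964,20.877) → (76.648,25.893) → (45.728,35.585) → (43.921,42.426).

Shape 2 is a open polyline drawn with `<path>`. Its stroke #000000 means score at S672, F1701. After flipping Y the toolpath is (60.341,28.449) → (119.408,65.915) → (38.778,50.629).

Shape 3 is a regular polygon drawn with `<path>`. Its stroke #ff00ff means engrave at S219, F2347. After flipping Y the toolpath is (44.859,54.579) → (35.082,44.174) → (30.960,57.844) → (44.859,54.579), returning to the start.

Shape 4 is a regular polygon drawn with `<path>`. Its stroke #000000 means score at S672, F1701. After flipping Y the toolpath is (65.857,60.669) → (91.116,72.659) → (88.870,44.789) → (65.857,60.669), returning to the start.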